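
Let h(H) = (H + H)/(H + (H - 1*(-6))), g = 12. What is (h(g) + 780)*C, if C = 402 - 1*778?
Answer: -1467904/5 ≈ -2.9358e+5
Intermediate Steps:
C = -376 (C = 402 - 778 = -376)
h(H) = 2*H/(6 + 2*H) (h(H) = (2*H)/(H + (H + 6)) = (2*H)/(H + (6 + H)) = (2*H)/(6 + 2*H) = 2*H/(6 + 2*H))
(h(g) + 780)*C = (12/(3 + 12) + 780)*(-376) = (12/15 + 780)*(-376) = (12*(1/15) + 780)*(-376) = (4/5 + 780)*(-376) = (3904/5)*(-376) = -1467904/5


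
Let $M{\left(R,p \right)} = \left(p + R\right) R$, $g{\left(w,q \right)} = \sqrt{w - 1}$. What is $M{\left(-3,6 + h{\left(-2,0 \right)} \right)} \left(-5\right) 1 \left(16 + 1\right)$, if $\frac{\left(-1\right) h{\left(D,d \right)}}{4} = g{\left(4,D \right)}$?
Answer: $765 - 1020 \sqrt{3} \approx -1001.7$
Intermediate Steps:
$g{\left(w,q \right)} = \sqrt{-1 + w}$
$h{\left(D,d \right)} = - 4 \sqrt{3}$ ($h{\left(D,d \right)} = - 4 \sqrt{-1 + 4} = - 4 \sqrt{3}$)
$M{\left(R,p \right)} = R \left(R + p\right)$ ($M{\left(R,p \right)} = \left(R + p\right) R = R \left(R + p\right)$)
$M{\left(-3,6 + h{\left(-2,0 \right)} \right)} \left(-5\right) 1 \left(16 + 1\right) = - 3 \left(-3 + \left(6 - 4 \sqrt{3}\right)\right) \left(-5\right) 1 \left(16 + 1\right) = - 3 \left(3 - 4 \sqrt{3}\right) \left(-5\right) 1 \cdot 17 = \left(-9 + 12 \sqrt{3}\right) \left(-5\right) 1 \cdot 17 = \left(45 - 60 \sqrt{3}\right) 1 \cdot 17 = \left(45 - 60 \sqrt{3}\right) 17 = 765 - 1020 \sqrt{3}$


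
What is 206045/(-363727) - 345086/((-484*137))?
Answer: 1141374119/246102142 ≈ 4.6378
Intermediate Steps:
206045/(-363727) - 345086/((-484*137)) = 206045*(-1/363727) - 345086/(-66308) = -4205/7423 - 345086*(-1/66308) = -4205/7423 + 172543/33154 = 1141374119/246102142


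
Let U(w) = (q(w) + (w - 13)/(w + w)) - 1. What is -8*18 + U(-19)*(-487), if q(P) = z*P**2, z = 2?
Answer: -6681941/19 ≈ -3.5168e+5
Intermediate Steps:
q(P) = 2*P**2
U(w) = -1 + 2*w**2 + (-13 + w)/(2*w) (U(w) = (2*w**2 + (w - 13)/(w + w)) - 1 = (2*w**2 + (-13 + w)/((2*w))) - 1 = (2*w**2 + (-13 + w)*(1/(2*w))) - 1 = (2*w**2 + (-13 + w)/(2*w)) - 1 = -1 + 2*w**2 + (-13 + w)/(2*w))
-8*18 + U(-19)*(-487) = -8*18 + ((1/2)*(-13 - 1*(-19) + 4*(-19)**3)/(-19))*(-487) = -144 + ((1/2)*(-1/19)*(-13 + 19 + 4*(-6859)))*(-487) = -144 + ((1/2)*(-1/19)*(-13 + 19 - 27436))*(-487) = -144 + ((1/2)*(-1/19)*(-27430))*(-487) = -144 + (13715/19)*(-487) = -144 - 6679205/19 = -6681941/19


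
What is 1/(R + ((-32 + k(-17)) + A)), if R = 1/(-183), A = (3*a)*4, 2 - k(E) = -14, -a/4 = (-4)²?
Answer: -183/143473 ≈ -0.0012755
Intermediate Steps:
a = -64 (a = -4*(-4)² = -4*16 = -64)
k(E) = 16 (k(E) = 2 - 1*(-14) = 2 + 14 = 16)
A = -768 (A = (3*(-64))*4 = -192*4 = -768)
R = -1/183 ≈ -0.0054645
1/(R + ((-32 + k(-17)) + A)) = 1/(-1/183 + ((-32 + 16) - 768)) = 1/(-1/183 + (-16 - 768)) = 1/(-1/183 - 784) = 1/(-143473/183) = -183/143473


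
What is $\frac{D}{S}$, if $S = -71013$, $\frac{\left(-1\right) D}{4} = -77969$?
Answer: $- \frac{311876}{71013} \approx -4.3918$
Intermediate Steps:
$D = 311876$ ($D = \left(-4\right) \left(-77969\right) = 311876$)
$\frac{D}{S} = \frac{311876}{-71013} = 311876 \left(- \frac{1}{71013}\right) = - \frac{311876}{71013}$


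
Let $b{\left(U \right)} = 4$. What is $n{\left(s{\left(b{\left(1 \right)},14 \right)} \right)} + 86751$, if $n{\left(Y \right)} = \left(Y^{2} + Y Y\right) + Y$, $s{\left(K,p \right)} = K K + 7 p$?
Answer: $112857$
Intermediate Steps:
$s{\left(K,p \right)} = K^{2} + 7 p$
$n{\left(Y \right)} = Y + 2 Y^{2}$ ($n{\left(Y \right)} = \left(Y^{2} + Y^{2}\right) + Y = 2 Y^{2} + Y = Y + 2 Y^{2}$)
$n{\left(s{\left(b{\left(1 \right)},14 \right)} \right)} + 86751 = \left(4^{2} + 7 \cdot 14\right) \left(1 + 2 \left(4^{2} + 7 \cdot 14\right)\right) + 86751 = \left(16 + 98\right) \left(1 + 2 \left(16 + 98\right)\right) + 86751 = 114 \left(1 + 2 \cdot 114\right) + 86751 = 114 \left(1 + 228\right) + 86751 = 114 \cdot 229 + 86751 = 26106 + 86751 = 112857$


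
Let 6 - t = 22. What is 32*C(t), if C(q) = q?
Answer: -512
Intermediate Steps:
t = -16 (t = 6 - 1*22 = 6 - 22 = -16)
32*C(t) = 32*(-16) = -512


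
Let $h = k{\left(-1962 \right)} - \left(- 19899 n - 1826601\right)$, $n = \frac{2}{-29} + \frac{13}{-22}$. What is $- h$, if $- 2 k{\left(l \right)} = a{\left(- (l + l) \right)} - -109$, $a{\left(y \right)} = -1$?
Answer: $- \frac{105178137}{58} \approx -1.8134 \cdot 10^{6}$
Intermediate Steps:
$n = - \frac{421}{638}$ ($n = 2 \left(- \frac{1}{29}\right) + 13 \left(- \frac{1}{22}\right) = - \frac{2}{29} - \frac{13}{22} = - \frac{421}{638} \approx -0.65987$)
$k{\left(l \right)} = -54$ ($k{\left(l \right)} = - \frac{-1 - -109}{2} = - \frac{-1 + 109}{2} = \left(- \frac{1}{2}\right) 108 = -54$)
$h = \frac{105178137}{58}$ ($h = -54 - \left(\left(-19899\right) \left(- \frac{421}{638}\right) - 1826601\right) = -54 - \left(\frac{761589}{58} - 1826601\right) = -54 - - \frac{105181269}{58} = -54 + \frac{105181269}{58} = \frac{105178137}{58} \approx 1.8134 \cdot 10^{6}$)
$- h = \left(-1\right) \frac{105178137}{58} = - \frac{105178137}{58}$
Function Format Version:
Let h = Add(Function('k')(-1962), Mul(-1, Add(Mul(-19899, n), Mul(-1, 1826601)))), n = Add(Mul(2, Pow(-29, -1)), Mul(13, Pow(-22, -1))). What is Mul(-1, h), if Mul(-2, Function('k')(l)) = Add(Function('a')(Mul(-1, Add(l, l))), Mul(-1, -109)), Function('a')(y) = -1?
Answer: Rational(-105178137, 58) ≈ -1.8134e+6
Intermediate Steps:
n = Rational(-421, 638) (n = Add(Mul(2, Rational(-1, 29)), Mul(13, Rational(-1, 22))) = Add(Rational(-2, 29), Rational(-13, 22)) = Rational(-421, 638) ≈ -0.65987)
Function('k')(l) = -54 (Function('k')(l) = Mul(Rational(-1, 2), Add(-1, Mul(-1, -109))) = Mul(Rational(-1, 2), Add(-1, 109)) = Mul(Rational(-1, 2), 108) = -54)
h = Rational(105178137, 58) (h = Add(-54, Mul(-1, Add(Mul(-19899, Rational(-421, 638)), Mul(-1, 1826601)))) = Add(-54, Mul(-1, Add(Rational(761589, 58), -1826601))) = Add(-54, Mul(-1, Rational(-105181269, 58))) = Add(-54, Rational(105181269, 58)) = Rational(105178137, 58) ≈ 1.8134e+6)
Mul(-1, h) = Mul(-1, Rational(105178137, 58)) = Rational(-105178137, 58)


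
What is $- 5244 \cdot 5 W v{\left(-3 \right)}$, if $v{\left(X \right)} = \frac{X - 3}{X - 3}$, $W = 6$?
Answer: $-157320$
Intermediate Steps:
$v{\left(X \right)} = 1$ ($v{\left(X \right)} = \frac{-3 + X}{-3 + X} = 1$)
$- 5244 \cdot 5 W v{\left(-3 \right)} = - 5244 \cdot 5 \cdot 6 \cdot 1 = - 5244 \cdot 30 \cdot 1 = \left(-5244\right) 30 = -157320$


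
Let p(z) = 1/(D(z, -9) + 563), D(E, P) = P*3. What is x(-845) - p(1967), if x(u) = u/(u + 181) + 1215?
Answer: 13527363/11122 ≈ 1216.3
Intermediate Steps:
D(E, P) = 3*P
x(u) = 1215 + u/(181 + u) (x(u) = u/(181 + u) + 1215 = 1215 + u/(181 + u))
p(z) = 1/536 (p(z) = 1/(3*(-9) + 563) = 1/(-27 + 563) = 1/536)
x(-845) - p(1967) = (219915 + 1216*(-845))/(181 - 845) - 1*1/536 = (219915 - 1027520)/(-664) - 1/536 = -1/664*(-807605) - 1/536 = 807605/664 - 1/536 = 13527363/11122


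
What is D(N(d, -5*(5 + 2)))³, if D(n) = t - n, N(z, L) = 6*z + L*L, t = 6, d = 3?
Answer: -1892819053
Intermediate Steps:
N(z, L) = L² + 6*z (N(z, L) = 6*z + L² = L² + 6*z)
D(n) = 6 - n
D(N(d, -5*(5 + 2)))³ = (6 - ((-5*(5 + 2))² + 6*3))³ = (6 - ((-5*7)² + 18))³ = (6 - ((-35)² + 18))³ = (6 - (1225 + 18))³ = (6 - 1*1243)³ = (6 - 1243)³ = (-1237)³ = -1892819053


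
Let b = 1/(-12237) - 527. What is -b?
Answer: 6448900/12237 ≈ 527.00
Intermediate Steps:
b = -6448900/12237 (b = -1/12237 - 527 = -6448900/12237 ≈ -527.00)
-b = -1*(-6448900/12237) = 6448900/12237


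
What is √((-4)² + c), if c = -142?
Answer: 3*I*√14 ≈ 11.225*I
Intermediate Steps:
√((-4)² + c) = √((-4)² - 142) = √(16 - 142) = √(-126) = 3*I*√14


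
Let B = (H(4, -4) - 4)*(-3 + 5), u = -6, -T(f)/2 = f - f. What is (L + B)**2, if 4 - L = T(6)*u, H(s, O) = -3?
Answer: 100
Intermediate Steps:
T(f) = 0 (T(f) = -2*(f - f) = -2*0 = 0)
L = 4 (L = 4 - 0*(-6) = 4 - 1*0 = 4 + 0 = 4)
B = -14 (B = (-3 - 4)*(-3 + 5) = -7*2 = -14)
(L + B)**2 = (4 - 14)**2 = (-10)**2 = 100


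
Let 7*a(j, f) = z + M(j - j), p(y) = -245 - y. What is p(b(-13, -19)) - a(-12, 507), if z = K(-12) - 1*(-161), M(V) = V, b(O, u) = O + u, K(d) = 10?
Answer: -1662/7 ≈ -237.43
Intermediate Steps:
z = 171 (z = 10 - 1*(-161) = 10 + 161 = 171)
a(j, f) = 171/7 (a(j, f) = (171 + (j - j))/7 = (171 + 0)/7 = (⅐)*171 = 171/7)
p(b(-13, -19)) - a(-12, 507) = (-245 - (-13 - 19)) - 1*171/7 = (-245 - 1*(-32)) - 171/7 = (-245 + 32) - 171/7 = -213 - 171/7 = -1662/7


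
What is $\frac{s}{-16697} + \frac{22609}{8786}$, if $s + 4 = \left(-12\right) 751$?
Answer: $\frac{19857263}{6378254} \approx 3.1133$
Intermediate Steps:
$s = -9016$ ($s = -4 - 9012 = -9016$)
$\frac{s}{-16697} + \frac{22609}{8786} = - \frac{9016}{-16697} + \frac{22609}{8786} = \left(-9016\right) \left(- \frac{1}{16697}\right) + 22609 \cdot \frac{1}{8786} = \frac{9016}{16697} + \frac{983}{382} = \frac{19857263}{6378254}$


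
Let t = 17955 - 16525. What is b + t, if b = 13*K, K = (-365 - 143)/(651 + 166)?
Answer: 1161706/817 ≈ 1421.9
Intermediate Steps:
K = -508/817 ≈ -0.62179
b = -6604/817 (b = 13*(-508/817) = -6604/817 ≈ -8.0832)
t = 1430
b + t = -6604/817 + 1430 = 1161706/817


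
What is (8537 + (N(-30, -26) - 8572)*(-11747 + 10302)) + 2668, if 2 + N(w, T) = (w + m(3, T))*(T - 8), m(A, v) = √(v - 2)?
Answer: 10926735 + 98260*I*√7 ≈ 1.0927e+7 + 2.5997e+5*I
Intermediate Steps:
m(A, v) = √(-2 + v)
N(w, T) = -2 + (-8 + T)*(w + √(-2 + T)) (N(w, T) = -2 + (w + √(-2 + T))*(T - 8) = -2 + (w + √(-2 + T))*(-8 + T) = -2 + (-8 + T)*(w + √(-2 + T)))
(8537 + (N(-30, -26) - 8572)*(-11747 + 10302)) + 2668 = (8537 + ((-2 - 8*(-30) - 8*√(-2 - 26) - 26*(-30) - 26*√(-2 - 26)) - 8572)*(-11747 + 10302)) + 2668 = (8537 + ((-2 + 240 - 16*I*√7 + 780 - 52*I*√7) - 8572)*(-1445)) + 2668 = (8537 + ((1018 - 68*I*√7) - 8572)*(-1445)) + 2668 = (8537 + (-7554 - 68*I*√7)*(-1445)) + 2668 = (8537 + (10915530 + 98260*I*√7)) + 2668 = (10924067 + 98260*I*√7) + 2668 = 10926735 + 98260*I*√7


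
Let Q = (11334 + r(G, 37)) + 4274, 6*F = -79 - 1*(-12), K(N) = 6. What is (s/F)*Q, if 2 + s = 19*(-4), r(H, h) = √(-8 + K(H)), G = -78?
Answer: 7304544/67 + 468*I*√2/67 ≈ 1.0902e+5 + 9.8784*I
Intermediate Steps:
r(H, h) = I*√2 (r(H, h) = √(-8 + 6) = √(-2) = I*√2)
F = -67/6 (F = (-79 - 1*(-12))/6 = (-79 + 12)/6 = (⅙)*(-67) = -67/6 ≈ -11.167)
s = -78 (s = -2 + 19*(-4) = -2 - 76 = -78)
Q = 15608 + I*√2 (Q = (11334 + I*√2) + 4274 = 15608 + I*√2 ≈ 15608.0 + 1.4142*I)
(s/F)*Q = (-78/(-67/6))*(15608 + I*√2) = (-78*(-6/67))*(15608 + I*√2) = 468*(15608 + I*√2)/67 = 7304544/67 + 468*I*√2/67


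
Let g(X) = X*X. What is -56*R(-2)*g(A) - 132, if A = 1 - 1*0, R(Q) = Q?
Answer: -20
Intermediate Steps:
A = 1 (A = 1 + 0 = 1)
g(X) = X²
-56*R(-2)*g(A) - 132 = -(-112)*1² - 132 = -(-112) - 132 = -56*(-2) - 132 = 112 - 132 = -20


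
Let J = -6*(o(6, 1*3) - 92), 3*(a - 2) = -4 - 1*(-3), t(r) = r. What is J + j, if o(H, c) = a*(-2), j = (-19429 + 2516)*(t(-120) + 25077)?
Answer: -422097169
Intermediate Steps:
j = -422097741 (j = (-19429 + 2516)*(-120 + 25077) = -16913*24957 = -422097741)
a = 5/3 (a = 2 + (-4 - 1*(-3))/3 = 2 + (-4 + 3)/3 = 2 + (⅓)*(-1) = 2 - ⅓ = 5/3 ≈ 1.6667)
o(H, c) = -10/3 (o(H, c) = (5/3)*(-2) = -10/3)
J = 572 (J = -6*(-10/3 - 92) = -6*(-286/3) = 572)
J + j = 572 - 422097741 = -422097169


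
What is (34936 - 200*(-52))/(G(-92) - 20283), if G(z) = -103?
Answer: -22668/10193 ≈ -2.2239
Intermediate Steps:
(34936 - 200*(-52))/(G(-92) - 20283) = (34936 - 200*(-52))/(-103 - 20283) = (34936 + 10400)/(-20386) = 45336*(-1/20386) = -22668/10193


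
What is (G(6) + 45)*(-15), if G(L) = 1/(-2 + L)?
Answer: -2715/4 ≈ -678.75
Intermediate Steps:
(G(6) + 45)*(-15) = (1/(-2 + 6) + 45)*(-15) = (1/4 + 45)*(-15) = (¼ + 45)*(-15) = (181/4)*(-15) = -2715/4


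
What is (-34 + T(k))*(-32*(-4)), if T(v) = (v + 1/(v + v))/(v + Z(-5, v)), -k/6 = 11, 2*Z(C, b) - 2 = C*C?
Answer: -14522048/3465 ≈ -4191.1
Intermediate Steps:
Z(C, b) = 1 + C²/2 (Z(C, b) = 1 + (C*C)/2 = 1 + C²/2)
k = -66 (k = -6*11 = -66)
T(v) = (v + 1/(2*v))/(27/2 + v) (T(v) = (v + 1/(v + v))/(v + (1 + (½)*(-5)²)) = (v + 1/(2*v))/(v + (1 + (½)*25)) = (v + 1/(2*v))/(v + (1 + 25/2)) = (v + 1/(2*v))/(v + 27/2) = (v + 1/(2*v))/(27/2 + v))
(-34 + T(k))*(-32*(-4)) = (-34 + (1 + 2*(-66)²)/((-66)*(27 + 2*(-66))))*(-32*(-4)) = (-34 - (1 + 2*4356)/(66*(27 - 132)))*128 = (-34 - 1/66*(1 + 8712)/(-105))*128 = (-34 - 1/66*(-1/105)*8713)*128 = (-34 + 8713/6930)*128 = -226907/6930*128 = -14522048/3465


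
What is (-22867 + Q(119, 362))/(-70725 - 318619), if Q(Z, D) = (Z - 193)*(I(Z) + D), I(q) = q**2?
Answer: 1097569/389344 ≈ 2.8190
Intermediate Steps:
Q(Z, D) = (-193 + Z)*(D + Z**2) (Q(Z, D) = (Z - 193)*(Z**2 + D) = (-193 + Z)*(D + Z**2))
(-22867 + Q(119, 362))/(-70725 - 318619) = (-22867 + (119**3 - 193*362 - 193*119**2 + 362*119))/(-70725 - 318619) = (-22867 + (1685159 - 69866 - 193*14161 + 43078))/(-389344) = (-22867 + (1685159 - 69866 - 2733073 + 43078))*(-1/389344) = (-22867 - 1074702)*(-1/389344) = -1097569*(-1/389344) = 1097569/389344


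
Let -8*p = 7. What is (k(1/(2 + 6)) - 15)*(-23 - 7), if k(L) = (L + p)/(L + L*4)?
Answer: 486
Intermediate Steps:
p = -7/8 (p = -1/8*7 = -7/8 ≈ -0.87500)
k(L) = (-7/8 + L)/(5*L) (k(L) = (L - 7/8)/(L + L*4) = (-7/8 + L)/(L + 4*L) = (-7/8 + L)/((5*L)) = (-7/8 + L)*(1/(5*L)) = (-7/8 + L)/(5*L))
(k(1/(2 + 6)) - 15)*(-23 - 7) = ((-7 + 8/(2 + 6))/(40*(1/(2 + 6))) - 15)*(-23 - 7) = ((-7 + 8/8)/(40*(1/8)) - 15)*(-30) = ((-7 + 8*(1/8))/(40*(1/8)) - 15)*(-30) = ((1/40)*8*(-7 + 1) - 15)*(-30) = ((1/40)*8*(-6) - 15)*(-30) = (-6/5 - 15)*(-30) = -81/5*(-30) = 486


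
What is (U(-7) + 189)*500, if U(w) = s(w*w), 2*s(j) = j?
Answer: 106750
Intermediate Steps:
s(j) = j/2
U(w) = w**2/2 (U(w) = (w*w)/2 = w**2/2)
(U(-7) + 189)*500 = ((1/2)*(-7)**2 + 189)*500 = ((1/2)*49 + 189)*500 = (49/2 + 189)*500 = (427/2)*500 = 106750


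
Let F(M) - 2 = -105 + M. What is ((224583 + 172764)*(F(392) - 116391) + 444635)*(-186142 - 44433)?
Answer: 10636963548206425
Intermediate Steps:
F(M) = -103 + M (F(M) = 2 + (-105 + M) = -103 + M)
((224583 + 172764)*(F(392) - 116391) + 444635)*(-186142 - 44433) = ((224583 + 172764)*((-103 + 392) - 116391) + 444635)*(-186142 - 44433) = (397347*(289 - 116391) + 444635)*(-230575) = (397347*(-116102) + 444635)*(-230575) = (-46132781394 + 444635)*(-230575) = -46132336759*(-230575) = 10636963548206425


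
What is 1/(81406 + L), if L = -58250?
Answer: 1/23156 ≈ 4.3185e-5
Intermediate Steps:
1/(81406 + L) = 1/(81406 - 58250) = 1/23156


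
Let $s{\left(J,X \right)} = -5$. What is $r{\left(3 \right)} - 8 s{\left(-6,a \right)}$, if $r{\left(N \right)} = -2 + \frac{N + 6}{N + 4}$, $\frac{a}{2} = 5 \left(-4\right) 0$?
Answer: $\frac{275}{7} \approx 39.286$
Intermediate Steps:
$a = 0$ ($a = 2 \cdot 5 \left(-4\right) 0 = 2 \left(\left(-20\right) 0\right) = 2 \cdot 0 = 0$)
$r{\left(N \right)} = -2 + \frac{6 + N}{4 + N}$
$r{\left(3 \right)} - 8 s{\left(-6,a \right)} = \frac{-2 - 3}{4 + 3} - -40 = \frac{-2 - 3}{7} + 40 = \frac{1}{7} \left(-5\right) + 40 = - \frac{5}{7} + 40 = \frac{275}{7}$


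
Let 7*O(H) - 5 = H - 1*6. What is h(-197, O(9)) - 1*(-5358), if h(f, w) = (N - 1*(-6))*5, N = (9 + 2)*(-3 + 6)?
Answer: 5553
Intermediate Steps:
O(H) = -⅐ + H/7 (O(H) = 5/7 + (H - 1*6)/7 = 5/7 + (H - 6)/7 = 5/7 + (-6 + H)/7 = 5/7 + (-6/7 + H/7) = -⅐ + H/7)
N = 33 (N = 11*3 = 33)
h(f, w) = 195 (h(f, w) = (33 - 1*(-6))*5 = (33 + 6)*5 = 39*5 = 195)
h(-197, O(9)) - 1*(-5358) = 195 - 1*(-5358) = 195 + 5358 = 5553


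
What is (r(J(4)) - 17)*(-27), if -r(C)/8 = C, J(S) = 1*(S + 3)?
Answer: 1971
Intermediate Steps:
J(S) = 3 + S (J(S) = 1*(3 + S) = 3 + S)
r(C) = -8*C
(r(J(4)) - 17)*(-27) = (-8*(3 + 4) - 17)*(-27) = (-8*7 - 17)*(-27) = (-56 - 17)*(-27) = -73*(-27) = 1971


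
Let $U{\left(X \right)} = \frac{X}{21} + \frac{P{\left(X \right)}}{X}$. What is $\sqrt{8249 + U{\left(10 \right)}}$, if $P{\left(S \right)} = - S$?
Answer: $\frac{\sqrt{3637578}}{21} \approx 90.821$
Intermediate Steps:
$U{\left(X \right)} = -1 + \frac{X}{21}$ ($U{\left(X \right)} = \frac{X}{21} + \frac{\left(-1\right) X}{X} = X \frac{1}{21} - 1 = \frac{X}{21} - 1 = -1 + \frac{X}{21}$)
$\sqrt{8249 + U{\left(10 \right)}} = \sqrt{8249 + \left(-1 + \frac{1}{21} \cdot 10\right)} = \sqrt{8249 + \left(-1 + \frac{10}{21}\right)} = \sqrt{8249 - \frac{11}{21}} = \sqrt{\frac{173218}{21}} = \frac{\sqrt{3637578}}{21}$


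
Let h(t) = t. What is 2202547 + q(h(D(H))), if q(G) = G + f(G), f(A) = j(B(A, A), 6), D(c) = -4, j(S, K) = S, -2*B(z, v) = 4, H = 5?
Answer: 2202541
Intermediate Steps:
B(z, v) = -2 (B(z, v) = -½*4 = -2)
f(A) = -2
q(G) = -2 + G (q(G) = G - 2 = -2 + G)
2202547 + q(h(D(H))) = 2202547 + (-2 - 4) = 2202547 - 6 = 2202541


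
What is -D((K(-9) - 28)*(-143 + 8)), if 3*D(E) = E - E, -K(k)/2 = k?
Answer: 0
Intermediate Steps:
K(k) = -2*k
D(E) = 0 (D(E) = (E - E)/3 = (⅓)*0 = 0)
-D((K(-9) - 28)*(-143 + 8)) = -1*0 = 0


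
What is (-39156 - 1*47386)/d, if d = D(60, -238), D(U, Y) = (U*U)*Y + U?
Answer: 43271/428370 ≈ 0.10101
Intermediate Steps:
D(U, Y) = U + Y*U² (D(U, Y) = U²*Y + U = Y*U² + U = U + Y*U²)
d = -856740 (d = 60*(1 + 60*(-238)) = 60*(1 - 14280) = 60*(-14279) = -856740)
(-39156 - 1*47386)/d = (-39156 - 1*47386)/(-856740) = (-39156 - 47386)*(-1/856740) = -86542*(-1/856740) = 43271/428370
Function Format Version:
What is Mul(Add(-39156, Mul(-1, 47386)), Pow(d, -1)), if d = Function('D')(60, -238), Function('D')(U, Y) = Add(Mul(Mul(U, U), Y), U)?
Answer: Rational(43271, 428370) ≈ 0.10101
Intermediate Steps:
Function('D')(U, Y) = Add(U, Mul(Y, Pow(U, 2))) (Function('D')(U, Y) = Add(Mul(Pow(U, 2), Y), U) = Add(Mul(Y, Pow(U, 2)), U) = Add(U, Mul(Y, Pow(U, 2))))
d = -856740 (d = Mul(60, Add(1, Mul(60, -238))) = Mul(60, Add(1, -14280)) = Mul(60, -14279) = -856740)
Mul(Add(-39156, Mul(-1, 47386)), Pow(d, -1)) = Mul(Add(-39156, Mul(-1, 47386)), Pow(-856740, -1)) = Mul(Add(-39156, -47386), Rational(-1, 856740)) = Mul(-86542, Rational(-1, 856740)) = Rational(43271, 428370)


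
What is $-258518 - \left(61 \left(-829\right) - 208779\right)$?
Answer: $830$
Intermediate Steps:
$-258518 - \left(61 \left(-829\right) - 208779\right) = -258518 - \left(-50569 - 208779\right) = -258518 - -259348 = -258518 + 259348 = 830$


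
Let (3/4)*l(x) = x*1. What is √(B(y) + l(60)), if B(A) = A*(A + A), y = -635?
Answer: √806530 ≈ 898.07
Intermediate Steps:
l(x) = 4*x/3 (l(x) = 4*(x*1)/3 = 4*x/3)
B(A) = 2*A² (B(A) = A*(2*A) = 2*A²)
√(B(y) + l(60)) = √(2*(-635)² + (4/3)*60) = √(2*403225 + 80) = √(806450 + 80) = √806530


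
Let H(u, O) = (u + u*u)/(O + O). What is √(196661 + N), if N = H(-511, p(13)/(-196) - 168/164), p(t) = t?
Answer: √237216901361/1753 ≈ 277.84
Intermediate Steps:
H(u, O) = (u + u²)/(2*O) (H(u, O) = (u + u²)/((2*O)) = (u + u²)*(1/(2*O)) = (u + u²)/(2*O))
N = -209426196/1753 (N = (½)*(-511)*(1 - 511)/(13/(-196) - 168/164) = (½)*(-511)*(-510)/(13*(-1/196) - 168*1/164) = (½)*(-511)*(-510)/(-13/196 - 42/41) = (½)*(-511)*(-510)/(-8765/8036) = (½)*(-511)*(-8036/8765)*(-510) = -209426196/1753 ≈ -1.1947e+5)
√(196661 + N) = √(196661 - 209426196/1753) = √(135320537/1753) = √237216901361/1753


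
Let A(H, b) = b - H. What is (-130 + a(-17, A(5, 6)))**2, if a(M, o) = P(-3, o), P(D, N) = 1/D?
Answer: 152881/9 ≈ 16987.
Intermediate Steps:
a(M, o) = -1/3 (a(M, o) = 1/(-3) = -1/3)
(-130 + a(-17, A(5, 6)))**2 = (-130 - 1/3)**2 = (-391/3)**2 = 152881/9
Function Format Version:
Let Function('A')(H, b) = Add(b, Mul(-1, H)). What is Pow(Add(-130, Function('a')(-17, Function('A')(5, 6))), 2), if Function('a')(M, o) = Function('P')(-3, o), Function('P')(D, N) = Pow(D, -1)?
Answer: Rational(152881, 9) ≈ 16987.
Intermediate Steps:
Function('a')(M, o) = Rational(-1, 3) (Function('a')(M, o) = Pow(-3, -1) = Rational(-1, 3))
Pow(Add(-130, Function('a')(-17, Function('A')(5, 6))), 2) = Pow(Add(-130, Rational(-1, 3)), 2) = Pow(Rational(-391, 3), 2) = Rational(152881, 9)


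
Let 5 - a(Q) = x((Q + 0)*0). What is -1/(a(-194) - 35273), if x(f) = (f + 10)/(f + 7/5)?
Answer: 7/246926 ≈ 2.8349e-5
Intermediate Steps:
x(f) = (10 + f)/(7/5 + f) (x(f) = (10 + f)/(f + 7*(⅕)) = (10 + f)/(f + 7/5) = (10 + f)/(7/5 + f))
a(Q) = -15/7 (a(Q) = 5 - 5*(10 + (Q + 0)*0)/(7 + 5*((Q + 0)*0)) = 5 - 5*(10 + Q*0)/(7 + 5*(Q*0)) = 5 - 5*(10 + 0)/(7 + 5*0) = 5 - 5*10/(7 + 0) = 5 - 5*10/7 = 5 - 1*50/7 = 5 - 50/7 = -15/7)
-1/(a(-194) - 35273) = -1/(-15/7 - 35273) = -1/(-246926/7) = -1*(-7/246926) = 7/246926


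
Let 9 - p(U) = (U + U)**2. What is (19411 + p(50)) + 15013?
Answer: 24433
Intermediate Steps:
p(U) = 9 - 4*U**2 (p(U) = 9 - (U + U)**2 = 9 - (2*U)**2 = 9 - 4*U**2)
(19411 + p(50)) + 15013 = (19411 + (9 - 4*50**2)) + 15013 = (19411 + (9 - 4*2500)) + 15013 = (19411 + (9 - 10000)) + 15013 = (19411 - 9991) + 15013 = 9420 + 15013 = 24433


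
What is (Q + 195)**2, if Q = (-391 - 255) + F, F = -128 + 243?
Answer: 112896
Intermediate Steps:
F = 115
Q = -531 (Q = (-391 - 255) + 115 = -646 + 115 = -531)
(Q + 195)**2 = (-531 + 195)**2 = (-336)**2 = 112896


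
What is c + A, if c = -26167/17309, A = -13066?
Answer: -226185561/17309 ≈ -13068.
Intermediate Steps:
c = -26167/17309 (c = -26167*1/17309 = -26167/17309 ≈ -1.5118)
c + A = -26167/17309 - 13066 = -226185561/17309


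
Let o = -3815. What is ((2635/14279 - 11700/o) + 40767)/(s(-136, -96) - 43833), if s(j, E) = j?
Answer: -4075108936/4394833457 ≈ -0.92725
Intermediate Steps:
((2635/14279 - 11700/o) + 40767)/(s(-136, -96) - 43833) = ((2635/14279 - 11700/(-3815)) + 40767)/(-136 - 43833) = ((2635*(1/14279) - 11700*(-1/3815)) + 40767)/(-43969) = ((2635/14279 + 2340/763) + 40767)*(-1/43969) = (324985/99953 + 40767)*(-1/43969) = (4075108936/99953)*(-1/43969) = -4075108936/4394833457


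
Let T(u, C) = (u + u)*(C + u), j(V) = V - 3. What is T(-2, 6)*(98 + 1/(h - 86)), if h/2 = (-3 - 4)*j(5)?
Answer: -89368/57 ≈ -1567.9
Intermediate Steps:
j(V) = -3 + V
h = -28 (h = 2*((-3 - 4)*(-3 + 5)) = 2*(-7*2) = 2*(-14) = -28)
T(u, C) = 2*u*(C + u) (T(u, C) = (2*u)*(C + u) = 2*u*(C + u))
T(-2, 6)*(98 + 1/(h - 86)) = (2*(-2)*(6 - 2))*(98 + 1/(-28 - 86)) = (2*(-2)*4)*(98 + 1/(-114)) = -16*(98 - 1/114) = -16*11171/114 = -89368/57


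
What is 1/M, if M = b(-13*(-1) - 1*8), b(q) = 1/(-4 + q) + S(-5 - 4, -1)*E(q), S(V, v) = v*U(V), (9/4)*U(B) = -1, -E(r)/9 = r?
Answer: -1/19 ≈ -0.052632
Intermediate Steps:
E(r) = -9*r
U(B) = -4/9 (U(B) = (4/9)*(-1) = -4/9)
S(V, v) = -4*v/9 (S(V, v) = v*(-4/9) = -4*v/9)
b(q) = 1/(-4 + q) - 4*q (b(q) = 1/(-4 + q) + (-4/9*(-1))*(-9*q) = 1/(-4 + q) + 4*(-9*q)/9 = 1/(-4 + q) - 4*q)
M = -19 (M = (1 - 4*(-13*(-1) - 1*8)² + 16*(-13*(-1) - 1*8))/(-4 + (-13*(-1) - 1*8)) = (1 - 4*(13 - 8)² + 16*(13 - 8))/(-4 + (13 - 8)) = (1 - 4*5² + 16*5)/(-4 + 5) = (1 - 4*25 + 80)/1 = 1*(1 - 100 + 80) = 1*(-19) = -19)
1/M = 1/(-19) = -1/19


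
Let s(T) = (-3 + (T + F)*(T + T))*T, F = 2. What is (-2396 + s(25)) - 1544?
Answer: 29735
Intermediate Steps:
s(T) = T*(-3 + 2*T*(2 + T)) (s(T) = (-3 + (T + 2)*(T + T))*T = (-3 + (2 + T)*(2*T))*T = (-3 + 2*T*(2 + T))*T = T*(-3 + 2*T*(2 + T)))
(-2396 + s(25)) - 1544 = (-2396 + 25*(-3 + 2*25² + 4*25)) - 1544 = (-2396 + 25*(-3 + 2*625 + 100)) - 1544 = (-2396 + 25*(-3 + 1250 + 100)) - 1544 = (-2396 + 25*1347) - 1544 = (-2396 + 33675) - 1544 = 31279 - 1544 = 29735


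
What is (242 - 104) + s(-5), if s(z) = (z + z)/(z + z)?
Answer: 139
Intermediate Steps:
s(z) = 1 (s(z) = (2*z)/((2*z)) = (2*z)*(1/(2*z)) = 1)
(242 - 104) + s(-5) = (242 - 104) + 1 = 138 + 1 = 139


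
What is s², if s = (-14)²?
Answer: 38416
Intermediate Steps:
s = 196
s² = 196² = 38416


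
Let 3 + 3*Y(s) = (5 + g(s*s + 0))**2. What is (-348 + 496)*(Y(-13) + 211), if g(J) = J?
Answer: 1524696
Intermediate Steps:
Y(s) = -1 + (5 + s**2)**2/3 (Y(s) = -1 + (5 + (s*s + 0))**2/3 = -1 + (5 + (s**2 + 0))**2/3 = -1 + (5 + s**2)**2/3)
(-348 + 496)*(Y(-13) + 211) = (-348 + 496)*((-1 + (5 + (-13)**2)**2/3) + 211) = 148*((-1 + (5 + 169)**2/3) + 211) = 148*((-1 + (1/3)*174**2) + 211) = 148*((-1 + (1/3)*30276) + 211) = 148*((-1 + 10092) + 211) = 148*(10091 + 211) = 148*10302 = 1524696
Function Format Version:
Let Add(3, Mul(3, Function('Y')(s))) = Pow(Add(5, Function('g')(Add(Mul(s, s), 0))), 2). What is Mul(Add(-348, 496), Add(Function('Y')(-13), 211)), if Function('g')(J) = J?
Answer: 1524696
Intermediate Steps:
Function('Y')(s) = Add(-1, Mul(Rational(1, 3), Pow(Add(5, Pow(s, 2)), 2))) (Function('Y')(s) = Add(-1, Mul(Rational(1, 3), Pow(Add(5, Add(Mul(s, s), 0)), 2))) = Add(-1, Mul(Rational(1, 3), Pow(Add(5, Add(Pow(s, 2), 0)), 2))) = Add(-1, Mul(Rational(1, 3), Pow(Add(5, Pow(s, 2)), 2))))
Mul(Add(-348, 496), Add(Function('Y')(-13), 211)) = Mul(Add(-348, 496), Add(Add(-1, Mul(Rational(1, 3), Pow(Add(5, Pow(-13, 2)), 2))), 211)) = Mul(148, Add(Add(-1, Mul(Rational(1, 3), Pow(Add(5, 169), 2))), 211)) = Mul(148, Add(Add(-1, Mul(Rational(1, 3), Pow(174, 2))), 211)) = Mul(148, Add(Add(-1, Mul(Rational(1, 3), 30276)), 211)) = Mul(148, Add(Add(-1, 10092), 211)) = Mul(148, Add(10091, 211)) = Mul(148, 10302) = 1524696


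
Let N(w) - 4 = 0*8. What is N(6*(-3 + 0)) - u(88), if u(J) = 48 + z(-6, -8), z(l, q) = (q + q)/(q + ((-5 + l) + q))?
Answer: -1204/27 ≈ -44.593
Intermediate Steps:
z(l, q) = 2*q/(-5 + l + 2*q) (z(l, q) = (2*q)/(q + (-5 + l + q)) = (2*q)/(-5 + l + 2*q) = 2*q/(-5 + l + 2*q))
u(J) = 1312/27 (u(J) = 48 + 2*(-8)/(-5 - 6 + 2*(-8)) = 48 + 2*(-8)/(-5 - 6 - 16) = 48 + 2*(-8)/(-27) = 48 + 2*(-8)*(-1/27) = 48 + 16/27 = 1312/27)
N(w) = 4 (N(w) = 4 + 0*8 = 4 + 0 = 4)
N(6*(-3 + 0)) - u(88) = 4 - 1*1312/27 = 4 - 1312/27 = -1204/27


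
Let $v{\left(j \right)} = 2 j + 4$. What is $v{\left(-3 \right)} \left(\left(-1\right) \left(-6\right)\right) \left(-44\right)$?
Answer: $528$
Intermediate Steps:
$v{\left(j \right)} = 4 + 2 j$
$v{\left(-3 \right)} \left(\left(-1\right) \left(-6\right)\right) \left(-44\right) = \left(4 + 2 \left(-3\right)\right) \left(\left(-1\right) \left(-6\right)\right) \left(-44\right) = \left(4 - 6\right) 6 \left(-44\right) = \left(-2\right) 6 \left(-44\right) = \left(-12\right) \left(-44\right) = 528$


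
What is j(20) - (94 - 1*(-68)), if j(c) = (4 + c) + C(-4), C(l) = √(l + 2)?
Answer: -138 + I*√2 ≈ -138.0 + 1.4142*I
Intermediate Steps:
C(l) = √(2 + l)
j(c) = 4 + c + I*√2 (j(c) = (4 + c) + √(2 - 4) = (4 + c) + √(-2) = (4 + c) + I*√2 = 4 + c + I*√2)
j(20) - (94 - 1*(-68)) = (4 + 20 + I*√2) - (94 - 1*(-68)) = (24 + I*√2) - (94 + 68) = (24 + I*√2) - 1*162 = (24 + I*√2) - 162 = -138 + I*√2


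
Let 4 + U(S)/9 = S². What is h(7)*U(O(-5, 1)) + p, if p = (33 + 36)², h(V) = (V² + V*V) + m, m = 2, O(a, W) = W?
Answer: 2061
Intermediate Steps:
U(S) = -36 + 9*S²
h(V) = 2 + 2*V² (h(V) = (V² + V*V) + 2 = (V² + V²) + 2 = 2*V² + 2 = 2 + 2*V²)
p = 4761 (p = 69² = 4761)
h(7)*U(O(-5, 1)) + p = (2 + 2*7²)*(-36 + 9*1²) + 4761 = (2 + 2*49)*(-36 + 9*1) + 4761 = (2 + 98)*(-36 + 9) + 4761 = 100*(-27) + 4761 = -2700 + 4761 = 2061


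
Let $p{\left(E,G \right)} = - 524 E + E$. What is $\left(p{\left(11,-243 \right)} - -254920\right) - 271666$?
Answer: $-22499$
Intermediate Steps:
$p{\left(E,G \right)} = - 523 E$
$\left(p{\left(11,-243 \right)} - -254920\right) - 271666 = \left(\left(-523\right) 11 - -254920\right) - 271666 = \left(-5753 + 254920\right) - 271666 = 249167 - 271666 = -22499$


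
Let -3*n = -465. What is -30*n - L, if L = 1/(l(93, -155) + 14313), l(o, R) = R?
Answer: -65834701/14158 ≈ -4650.0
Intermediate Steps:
n = 155 (n = -⅓*(-465) = 155)
L = 1/14158 (L = 1/(-155 + 14313) = 1/14158 ≈ 7.0631e-5)
-30*n - L = -30*155 - 1*1/14158 = -4650 - 1/14158 = -65834701/14158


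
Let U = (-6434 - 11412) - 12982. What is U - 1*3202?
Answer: -34030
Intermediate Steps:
U = -30828 (U = -17846 - 12982 = -30828)
U - 1*3202 = -30828 - 1*3202 = -30828 - 3202 = -34030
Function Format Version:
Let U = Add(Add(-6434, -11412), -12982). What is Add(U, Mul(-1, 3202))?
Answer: -34030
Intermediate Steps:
U = -30828 (U = Add(-17846, -12982) = -30828)
Add(U, Mul(-1, 3202)) = Add(-30828, Mul(-1, 3202)) = Add(-30828, -3202) = -34030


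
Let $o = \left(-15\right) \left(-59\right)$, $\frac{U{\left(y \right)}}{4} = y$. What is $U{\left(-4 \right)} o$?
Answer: $-14160$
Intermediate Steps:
$U{\left(y \right)} = 4 y$
$o = 885$
$U{\left(-4 \right)} o = 4 \left(-4\right) 885 = \left(-16\right) 885 = -14160$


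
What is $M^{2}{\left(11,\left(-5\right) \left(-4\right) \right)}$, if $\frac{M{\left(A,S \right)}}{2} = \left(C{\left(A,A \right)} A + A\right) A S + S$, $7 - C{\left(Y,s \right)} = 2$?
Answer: $845646400$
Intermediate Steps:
$C{\left(Y,s \right)} = 5$ ($C{\left(Y,s \right)} = 7 - 2 = 5$)
$M{\left(A,S \right)} = 2 S + 12 S A^{2}$ ($M{\left(A,S \right)} = 2 \left(\left(5 A + A\right) A S + S\right) = 2 \left(6 A A S + S\right) = 2 \left(6 A^{2} S + S\right) = 2 \left(6 S A^{2} + S\right) = 2 \left(S + 6 S A^{2}\right) = 2 S + 12 S A^{2}$)
$M^{2}{\left(11,\left(-5\right) \left(-4\right) \right)} = \left(2 \left(\left(-5\right) \left(-4\right)\right) \left(1 + 6 \cdot 11^{2}\right)\right)^{2} = \left(2 \cdot 20 \left(1 + 6 \cdot 121\right)\right)^{2} = \left(2 \cdot 20 \left(1 + 726\right)\right)^{2} = \left(2 \cdot 20 \cdot 727\right)^{2} = 29080^{2} = 845646400$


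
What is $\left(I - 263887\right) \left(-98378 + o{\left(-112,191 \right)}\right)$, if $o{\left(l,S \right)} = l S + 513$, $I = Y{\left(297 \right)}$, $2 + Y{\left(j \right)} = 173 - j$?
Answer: $31485398341$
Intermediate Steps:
$Y{\left(j \right)} = 171 - j$ ($Y{\left(j \right)} = -2 - \left(-173 + j\right) = 171 - j$)
$I = -126$ ($I = 171 - 297 = -126$)
$o{\left(l,S \right)} = 513 + S l$ ($o{\left(l,S \right)} = S l + 513 = 513 + S l$)
$\left(I - 263887\right) \left(-98378 + o{\left(-112,191 \right)}\right) = \left(-126 - 263887\right) \left(-98378 + \left(513 + 191 \left(-112\right)\right)\right) = - 264013 \left(-98378 + \left(513 - 21392\right)\right) = - 264013 \left(-98378 - 20879\right) = \left(-264013\right) \left(-119257\right) = 31485398341$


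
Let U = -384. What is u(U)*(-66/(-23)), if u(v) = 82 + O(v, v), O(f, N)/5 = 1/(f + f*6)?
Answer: 2424521/10304 ≈ 235.30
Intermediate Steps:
O(f, N) = 5/(7*f) (O(f, N) = 5/(f + f*6) = 5/(f + 6*f) = 5/((7*f)) = 5*(1/(7*f)) = 5/(7*f))
u(v) = 82 + 5/(7*v)
u(U)*(-66/(-23)) = (82 + (5/7)/(-384))*(-66/(-23)) = (82 + (5/7)*(-1/384))*(-66*(-1/23)) = (82 - 5/2688)*(66/23) = (220411/2688)*(66/23) = 2424521/10304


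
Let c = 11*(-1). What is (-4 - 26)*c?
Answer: 330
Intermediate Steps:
c = -11
(-4 - 26)*c = (-4 - 26)*(-11) = -30*(-11) = 330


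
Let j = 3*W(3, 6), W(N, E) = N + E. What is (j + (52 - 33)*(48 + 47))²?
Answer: 3356224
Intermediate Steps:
W(N, E) = E + N
j = 27 (j = 3*(6 + 3) = 3*9 = 27)
(j + (52 - 33)*(48 + 47))² = (27 + (52 - 33)*(48 + 47))² = (27 + 19*95)² = (27 + 1805)² = 1832² = 3356224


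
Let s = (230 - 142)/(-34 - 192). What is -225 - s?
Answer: -25381/113 ≈ -224.61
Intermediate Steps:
s = -44/113 (s = 88/(-226) = 88*(-1/226) = -44/113 ≈ -0.38938)
-225 - s = -225 - 1*(-44/113) = -225 + 44/113 = -25381/113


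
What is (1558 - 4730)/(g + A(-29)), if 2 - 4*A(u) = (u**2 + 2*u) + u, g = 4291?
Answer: -3172/4103 ≈ -0.77309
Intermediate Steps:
A(u) = 1/2 - 3*u/4 - u**2/4 (A(u) = 1/2 - ((u**2 + 2*u) + u)/4 = 1/2 - (u**2 + 3*u)/4 = 1/2 + (-3*u/4 - u**2/4) = 1/2 - 3*u/4 - u**2/4)
(1558 - 4730)/(g + A(-29)) = (1558 - 4730)/(4291 + (1/2 - 3/4*(-29) - 1/4*(-29)**2)) = -3172/(4291 + (1/2 + 87/4 - 1/4*841)) = -3172/(4291 + (1/2 + 87/4 - 841/4)) = -3172/(4291 - 188) = -3172/4103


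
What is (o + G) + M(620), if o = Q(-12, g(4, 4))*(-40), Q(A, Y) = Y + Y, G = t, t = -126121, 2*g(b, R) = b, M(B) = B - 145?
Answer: -125806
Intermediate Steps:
M(B) = -145 + B
g(b, R) = b/2
G = -126121
Q(A, Y) = 2*Y
o = -160 (o = (2*((1/2)*4))*(-40) = (2*2)*(-40) = 4*(-40) = -160)
(o + G) + M(620) = (-160 - 126121) + (-145 + 620) = -126281 + 475 = -125806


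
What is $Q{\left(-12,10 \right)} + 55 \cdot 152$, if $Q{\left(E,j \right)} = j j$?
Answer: $8460$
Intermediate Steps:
$Q{\left(E,j \right)} = j^{2}$
$Q{\left(-12,10 \right)} + 55 \cdot 152 = 10^{2} + 55 \cdot 152 = 100 + 8360 = 8460$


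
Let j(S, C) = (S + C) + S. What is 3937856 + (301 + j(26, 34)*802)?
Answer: 4007129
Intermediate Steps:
j(S, C) = C + 2*S (j(S, C) = (C + S) + S = C + 2*S)
3937856 + (301 + j(26, 34)*802) = 3937856 + (301 + (34 + 2*26)*802) = 3937856 + (301 + (34 + 52)*802) = 3937856 + (301 + 86*802) = 3937856 + (301 + 68972) = 3937856 + 69273 = 4007129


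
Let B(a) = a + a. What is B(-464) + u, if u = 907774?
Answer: 906846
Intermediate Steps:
B(a) = 2*a
B(-464) + u = 2*(-464) + 907774 = -928 + 907774 = 906846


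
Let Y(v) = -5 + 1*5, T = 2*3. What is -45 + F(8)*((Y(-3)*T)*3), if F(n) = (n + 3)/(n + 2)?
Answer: -45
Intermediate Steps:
F(n) = (3 + n)/(2 + n)
T = 6
Y(v) = 0 (Y(v) = -5 + 5 = 0)
-45 + F(8)*((Y(-3)*T)*3) = -45 + ((3 + 8)/(2 + 8))*((0*6)*3) = -45 + (11/10)*(0*3) = -45 + ((⅒)*11)*0 = -45 + (11/10)*0 = -45 + 0 = -45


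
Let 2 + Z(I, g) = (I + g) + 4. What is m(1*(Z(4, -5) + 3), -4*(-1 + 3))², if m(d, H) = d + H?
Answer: 16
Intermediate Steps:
Z(I, g) = 2 + I + g (Z(I, g) = -2 + ((I + g) + 4) = -2 + (4 + I + g) = 2 + I + g)
m(d, H) = H + d
m(1*(Z(4, -5) + 3), -4*(-1 + 3))² = (-4*(-1 + 3) + 1*((2 + 4 - 5) + 3))² = (-4*2 + 1*(1 + 3))² = (-8 + 1*4)² = (-8 + 4)² = (-4)² = 16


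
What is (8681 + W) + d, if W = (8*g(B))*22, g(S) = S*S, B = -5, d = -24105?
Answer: -11024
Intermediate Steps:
g(S) = S²
W = 4400 (W = (8*(-5)²)*22 = (8*25)*22 = 200*22 = 4400)
(8681 + W) + d = (8681 + 4400) - 24105 = 13081 - 24105 = -11024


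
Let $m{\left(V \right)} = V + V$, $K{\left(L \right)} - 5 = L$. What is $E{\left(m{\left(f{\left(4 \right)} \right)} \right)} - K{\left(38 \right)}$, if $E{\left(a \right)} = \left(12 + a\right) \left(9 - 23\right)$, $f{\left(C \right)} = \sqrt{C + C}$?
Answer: $-211 - 56 \sqrt{2} \approx -290.2$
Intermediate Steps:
$f{\left(C \right)} = \sqrt{2} \sqrt{C}$ ($f{\left(C \right)} = \sqrt{2 C} = \sqrt{2} \sqrt{C}$)
$K{\left(L \right)} = 5 + L$
$m{\left(V \right)} = 2 V$
$E{\left(a \right)} = -168 - 14 a$ ($E{\left(a \right)} = \left(12 + a\right) \left(-14\right) = -168 - 14 a$)
$E{\left(m{\left(f{\left(4 \right)} \right)} \right)} - K{\left(38 \right)} = \left(-168 - 14 \cdot 2 \sqrt{2} \sqrt{4}\right) - \left(5 + 38\right) = \left(-168 - 14 \cdot 2 \sqrt{2} \cdot 2\right) - 43 = \left(-168 - 14 \cdot 2 \cdot 2 \sqrt{2}\right) - 43 = \left(-168 - 14 \cdot 4 \sqrt{2}\right) - 43 = \left(-168 - 56 \sqrt{2}\right) - 43 = -211 - 56 \sqrt{2}$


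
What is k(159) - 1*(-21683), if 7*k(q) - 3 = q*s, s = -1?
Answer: 151625/7 ≈ 21661.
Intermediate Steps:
k(q) = 3/7 - q/7 (k(q) = 3/7 + (q*(-1))/7 = 3/7 + (-q)/7 = 3/7 - q/7)
k(159) - 1*(-21683) = (3/7 - ⅐*159) - 1*(-21683) = (3/7 - 159/7) + 21683 = -156/7 + 21683 = 151625/7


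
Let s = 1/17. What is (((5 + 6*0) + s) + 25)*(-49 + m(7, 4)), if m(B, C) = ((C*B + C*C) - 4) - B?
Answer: -8176/17 ≈ -480.94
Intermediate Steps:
s = 1/17 ≈ 0.058824
m(B, C) = -4 + C² - B + B*C (m(B, C) = ((B*C + C²) - 4) - B = ((C² + B*C) - 4) - B = (-4 + C² + B*C) - B = -4 + C² - B + B*C)
(((5 + 6*0) + s) + 25)*(-49 + m(7, 4)) = (((5 + 6*0) + 1/17) + 25)*(-49 + (-4 + 4² - 1*7 + 7*4)) = (((5 + 0) + 1/17) + 25)*(-49 + (-4 + 16 - 7 + 28)) = ((5 + 1/17) + 25)*(-49 + 33) = (86/17 + 25)*(-16) = (511/17)*(-16) = -8176/17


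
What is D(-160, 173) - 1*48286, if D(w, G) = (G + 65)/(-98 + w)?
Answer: -6229013/129 ≈ -48287.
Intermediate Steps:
D(w, G) = (65 + G)/(-98 + w)
D(-160, 173) - 1*48286 = (65 + 173)/(-98 - 160) - 1*48286 = 238/(-258) - 48286 = -1/258*238 - 48286 = -119/129 - 48286 = -6229013/129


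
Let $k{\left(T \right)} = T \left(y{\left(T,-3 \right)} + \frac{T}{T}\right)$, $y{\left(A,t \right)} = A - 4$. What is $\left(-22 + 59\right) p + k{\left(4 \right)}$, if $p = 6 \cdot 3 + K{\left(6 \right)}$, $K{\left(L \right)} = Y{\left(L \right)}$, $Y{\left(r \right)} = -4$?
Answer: $522$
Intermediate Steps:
$y{\left(A,t \right)} = -4 + A$
$K{\left(L \right)} = -4$
$k{\left(T \right)} = T \left(-3 + T\right)$ ($k{\left(T \right)} = T \left(\left(-4 + T\right) + \frac{T}{T}\right) = T \left(\left(-4 + T\right) + 1\right) = T \left(-3 + T\right)$)
$p = 14$ ($p = 6 \cdot 3 - 4 = 18 - 4 = 14$)
$\left(-22 + 59\right) p + k{\left(4 \right)} = \left(-22 + 59\right) 14 + 4 \left(-3 + 4\right) = 37 \cdot 14 + 4 \cdot 1 = 518 + 4 = 522$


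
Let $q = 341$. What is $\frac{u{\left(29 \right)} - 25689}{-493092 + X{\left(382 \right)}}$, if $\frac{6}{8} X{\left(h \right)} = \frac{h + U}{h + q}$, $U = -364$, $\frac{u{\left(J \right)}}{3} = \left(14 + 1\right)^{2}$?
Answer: $\frac{3014187}{59417582} \approx 0.050729$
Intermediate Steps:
$u{\left(J \right)} = 675$ ($u{\left(J \right)} = 3 \left(14 + 1\right)^{2} = 3 \cdot 15^{2} = 3 \cdot 225 = 675$)
$X{\left(h \right)} = \frac{4 \left(-364 + h\right)}{3 \left(341 + h\right)}$ ($X{\left(h \right)} = \frac{4 \frac{h - 364}{h + 341}}{3} = \frac{4 \frac{-364 + h}{341 + h}}{3} = \frac{4 \left(-364 + h\right)}{3 \left(341 + h\right)}$)
$\frac{u{\left(29 \right)} - 25689}{-493092 + X{\left(382 \right)}} = \frac{675 - 25689}{-493092 + \frac{4 \left(-364 + 382\right)}{3 \left(341 + 382\right)}} = - \frac{25014}{-493092 + \frac{4}{3} \cdot \frac{1}{723} \cdot 18} = - \frac{25014}{-493092 + \frac{8}{241}} = - \frac{25014}{- \frac{118835164}{241}} = \left(-25014\right) \left(- \frac{241}{118835164}\right) = \frac{3014187}{59417582}$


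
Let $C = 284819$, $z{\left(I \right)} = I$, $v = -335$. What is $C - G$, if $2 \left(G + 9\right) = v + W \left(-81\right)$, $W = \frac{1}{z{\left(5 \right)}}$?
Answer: $\frac{1425018}{5} \approx 2.85 \cdot 10^{5}$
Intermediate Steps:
$W = \frac{1}{5} \approx 0.2$
$G = - \frac{923}{5}$ ($G = -9 + \frac{-335 + \frac{1}{5} \left(-81\right)}{2} = -9 + \frac{-335 - \frac{81}{5}}{2} = -9 + \frac{1}{2} \left(- \frac{1756}{5}\right) = -9 - \frac{878}{5} = - \frac{923}{5} \approx -184.6$)
$C - G = 284819 - - \frac{923}{5} = 284819 + \frac{923}{5} = \frac{1425018}{5}$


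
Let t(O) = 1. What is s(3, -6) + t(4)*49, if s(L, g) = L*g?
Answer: 31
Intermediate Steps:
s(3, -6) + t(4)*49 = 3*(-6) + 1*49 = -18 + 49 = 31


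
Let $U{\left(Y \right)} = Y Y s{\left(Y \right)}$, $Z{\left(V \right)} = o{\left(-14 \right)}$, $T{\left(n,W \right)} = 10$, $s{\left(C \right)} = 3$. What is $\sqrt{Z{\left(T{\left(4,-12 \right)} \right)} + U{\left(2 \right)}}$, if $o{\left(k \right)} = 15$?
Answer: $3 \sqrt{3} \approx 5.1962$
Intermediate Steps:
$Z{\left(V \right)} = 15$
$U{\left(Y \right)} = 3 Y^{2}$ ($U{\left(Y \right)} = Y Y 3 = Y^{2} \cdot 3 = 3 Y^{2}$)
$\sqrt{Z{\left(T{\left(4,-12 \right)} \right)} + U{\left(2 \right)}} = \sqrt{15 + 3 \cdot 2^{2}} = \sqrt{15 + 3 \cdot 4} = \sqrt{15 + 12} = \sqrt{27} = 3 \sqrt{3}$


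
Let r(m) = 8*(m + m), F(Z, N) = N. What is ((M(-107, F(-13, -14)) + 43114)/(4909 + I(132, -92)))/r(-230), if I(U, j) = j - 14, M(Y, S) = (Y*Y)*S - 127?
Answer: 117299/17675040 ≈ 0.0066364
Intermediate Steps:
M(Y, S) = -127 + S*Y² (M(Y, S) = Y²*S - 127 = S*Y² - 127 = -127 + S*Y²)
I(U, j) = -14 + j
r(m) = 16*m (r(m) = 8*(2*m) = 16*m)
((M(-107, F(-13, -14)) + 43114)/(4909 + I(132, -92)))/r(-230) = (((-127 - 14*(-107)²) + 43114)/(4909 + (-14 - 92)))/((16*(-230))) = (((-127 - 14*11449) + 43114)/(4909 - 106))/(-3680) = (((-127 - 160286) + 43114)/4803)*(-1/3680) = ((-160413 + 43114)*(1/4803))*(-1/3680) = -117299*1/4803*(-1/3680) = -117299/4803*(-1/3680) = 117299/17675040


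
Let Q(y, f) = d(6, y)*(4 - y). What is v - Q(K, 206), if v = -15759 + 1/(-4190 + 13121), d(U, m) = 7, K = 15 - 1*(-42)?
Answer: -137430227/8931 ≈ -15388.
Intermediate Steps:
K = 57 (K = 15 + 42 = 57)
Q(y, f) = 28 - 7*y (Q(y, f) = 7*(4 - y) = 28 - 7*y)
v = -140743628/8931 (v = -15759 + 1/8931 = -140743628/8931 ≈ -15759.)
v - Q(K, 206) = -140743628/8931 - (28 - 7*57) = -140743628/8931 - (28 - 399) = -140743628/8931 - 1*(-371) = -140743628/8931 + 371 = -137430227/8931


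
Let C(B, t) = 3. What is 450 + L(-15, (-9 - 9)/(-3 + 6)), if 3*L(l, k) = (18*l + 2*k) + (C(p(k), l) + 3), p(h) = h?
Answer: 358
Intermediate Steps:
L(l, k) = 2 + 6*l + 2*k/3 (L(l, k) = ((18*l + 2*k) + (3 + 3))/3 = ((2*k + 18*l) + 6)/3 = (6 + 2*k + 18*l)/3 = 2 + 6*l + 2*k/3)
450 + L(-15, (-9 - 9)/(-3 + 6)) = 450 + (2 + 6*(-15) + 2*((-9 - 9)/(-3 + 6))/3) = 450 + (2 - 90 + 2*(-18/3)/3) = 450 + (2 - 90 + 2*(-18*⅓)/3) = 450 + (2 - 90 + (⅔)*(-6)) = 450 + (2 - 90 - 4) = 450 - 92 = 358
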